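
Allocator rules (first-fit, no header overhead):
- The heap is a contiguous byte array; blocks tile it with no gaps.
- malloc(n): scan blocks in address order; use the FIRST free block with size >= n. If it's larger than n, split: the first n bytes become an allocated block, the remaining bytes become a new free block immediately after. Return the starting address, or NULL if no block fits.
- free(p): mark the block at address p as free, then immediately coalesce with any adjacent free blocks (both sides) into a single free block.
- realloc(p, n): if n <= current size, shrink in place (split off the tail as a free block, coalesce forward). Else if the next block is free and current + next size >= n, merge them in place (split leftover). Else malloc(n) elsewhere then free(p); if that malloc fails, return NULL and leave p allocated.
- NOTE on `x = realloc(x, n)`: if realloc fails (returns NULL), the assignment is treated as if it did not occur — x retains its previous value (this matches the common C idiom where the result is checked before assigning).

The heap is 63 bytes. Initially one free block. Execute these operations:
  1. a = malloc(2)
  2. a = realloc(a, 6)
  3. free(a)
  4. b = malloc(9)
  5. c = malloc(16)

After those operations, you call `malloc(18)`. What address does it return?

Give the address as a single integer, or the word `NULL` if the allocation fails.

Op 1: a = malloc(2) -> a = 0; heap: [0-1 ALLOC][2-62 FREE]
Op 2: a = realloc(a, 6) -> a = 0; heap: [0-5 ALLOC][6-62 FREE]
Op 3: free(a) -> (freed a); heap: [0-62 FREE]
Op 4: b = malloc(9) -> b = 0; heap: [0-8 ALLOC][9-62 FREE]
Op 5: c = malloc(16) -> c = 9; heap: [0-8 ALLOC][9-24 ALLOC][25-62 FREE]
malloc(18): first-fit scan over [0-8 ALLOC][9-24 ALLOC][25-62 FREE] -> 25

Answer: 25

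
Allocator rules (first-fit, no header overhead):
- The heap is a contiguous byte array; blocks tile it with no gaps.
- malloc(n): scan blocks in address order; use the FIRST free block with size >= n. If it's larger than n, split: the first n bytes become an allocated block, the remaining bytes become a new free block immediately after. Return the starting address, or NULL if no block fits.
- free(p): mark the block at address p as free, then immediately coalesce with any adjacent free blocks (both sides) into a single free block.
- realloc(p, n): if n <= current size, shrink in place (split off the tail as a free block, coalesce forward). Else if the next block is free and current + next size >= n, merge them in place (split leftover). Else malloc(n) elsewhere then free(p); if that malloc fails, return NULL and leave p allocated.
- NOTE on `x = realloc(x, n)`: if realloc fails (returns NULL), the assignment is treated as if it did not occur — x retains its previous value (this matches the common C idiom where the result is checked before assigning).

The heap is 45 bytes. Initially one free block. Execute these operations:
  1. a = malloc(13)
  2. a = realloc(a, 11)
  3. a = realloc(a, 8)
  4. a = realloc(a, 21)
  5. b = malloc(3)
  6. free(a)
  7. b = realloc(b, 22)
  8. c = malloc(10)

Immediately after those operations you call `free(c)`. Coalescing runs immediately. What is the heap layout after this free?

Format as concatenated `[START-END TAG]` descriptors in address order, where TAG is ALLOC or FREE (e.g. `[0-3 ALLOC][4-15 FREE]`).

Op 1: a = malloc(13) -> a = 0; heap: [0-12 ALLOC][13-44 FREE]
Op 2: a = realloc(a, 11) -> a = 0; heap: [0-10 ALLOC][11-44 FREE]
Op 3: a = realloc(a, 8) -> a = 0; heap: [0-7 ALLOC][8-44 FREE]
Op 4: a = realloc(a, 21) -> a = 0; heap: [0-20 ALLOC][21-44 FREE]
Op 5: b = malloc(3) -> b = 21; heap: [0-20 ALLOC][21-23 ALLOC][24-44 FREE]
Op 6: free(a) -> (freed a); heap: [0-20 FREE][21-23 ALLOC][24-44 FREE]
Op 7: b = realloc(b, 22) -> b = 21; heap: [0-20 FREE][21-42 ALLOC][43-44 FREE]
Op 8: c = malloc(10) -> c = 0; heap: [0-9 ALLOC][10-20 FREE][21-42 ALLOC][43-44 FREE]
free(c): c = 0 -> block [0-9 ALLOC]; mark free, coalesce with adjacent free neighbors -> [0-20 FREE][21-42 ALLOC][43-44 FREE]

Answer: [0-20 FREE][21-42 ALLOC][43-44 FREE]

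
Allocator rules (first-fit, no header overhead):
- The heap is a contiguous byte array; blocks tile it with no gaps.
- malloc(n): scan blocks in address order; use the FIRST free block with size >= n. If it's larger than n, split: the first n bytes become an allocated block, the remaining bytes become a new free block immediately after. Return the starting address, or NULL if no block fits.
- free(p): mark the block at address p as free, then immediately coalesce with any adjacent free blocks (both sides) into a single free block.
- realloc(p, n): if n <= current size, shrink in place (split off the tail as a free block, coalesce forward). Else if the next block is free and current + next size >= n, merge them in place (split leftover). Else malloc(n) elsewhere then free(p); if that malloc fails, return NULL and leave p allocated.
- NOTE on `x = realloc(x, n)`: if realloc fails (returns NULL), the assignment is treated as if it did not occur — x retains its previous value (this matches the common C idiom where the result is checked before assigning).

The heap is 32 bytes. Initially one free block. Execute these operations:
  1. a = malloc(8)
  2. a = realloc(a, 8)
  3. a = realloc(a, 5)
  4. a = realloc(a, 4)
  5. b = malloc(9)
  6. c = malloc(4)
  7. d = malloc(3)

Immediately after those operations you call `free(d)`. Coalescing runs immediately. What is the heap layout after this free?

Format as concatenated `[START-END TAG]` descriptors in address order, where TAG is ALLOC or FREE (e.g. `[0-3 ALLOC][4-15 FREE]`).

Answer: [0-3 ALLOC][4-12 ALLOC][13-16 ALLOC][17-31 FREE]

Derivation:
Op 1: a = malloc(8) -> a = 0; heap: [0-7 ALLOC][8-31 FREE]
Op 2: a = realloc(a, 8) -> a = 0; heap: [0-7 ALLOC][8-31 FREE]
Op 3: a = realloc(a, 5) -> a = 0; heap: [0-4 ALLOC][5-31 FREE]
Op 4: a = realloc(a, 4) -> a = 0; heap: [0-3 ALLOC][4-31 FREE]
Op 5: b = malloc(9) -> b = 4; heap: [0-3 ALLOC][4-12 ALLOC][13-31 FREE]
Op 6: c = malloc(4) -> c = 13; heap: [0-3 ALLOC][4-12 ALLOC][13-16 ALLOC][17-31 FREE]
Op 7: d = malloc(3) -> d = 17; heap: [0-3 ALLOC][4-12 ALLOC][13-16 ALLOC][17-19 ALLOC][20-31 FREE]
free(d): d = 17 -> block [17-19 ALLOC]; mark free, coalesce with adjacent free neighbors -> [0-3 ALLOC][4-12 ALLOC][13-16 ALLOC][17-31 FREE]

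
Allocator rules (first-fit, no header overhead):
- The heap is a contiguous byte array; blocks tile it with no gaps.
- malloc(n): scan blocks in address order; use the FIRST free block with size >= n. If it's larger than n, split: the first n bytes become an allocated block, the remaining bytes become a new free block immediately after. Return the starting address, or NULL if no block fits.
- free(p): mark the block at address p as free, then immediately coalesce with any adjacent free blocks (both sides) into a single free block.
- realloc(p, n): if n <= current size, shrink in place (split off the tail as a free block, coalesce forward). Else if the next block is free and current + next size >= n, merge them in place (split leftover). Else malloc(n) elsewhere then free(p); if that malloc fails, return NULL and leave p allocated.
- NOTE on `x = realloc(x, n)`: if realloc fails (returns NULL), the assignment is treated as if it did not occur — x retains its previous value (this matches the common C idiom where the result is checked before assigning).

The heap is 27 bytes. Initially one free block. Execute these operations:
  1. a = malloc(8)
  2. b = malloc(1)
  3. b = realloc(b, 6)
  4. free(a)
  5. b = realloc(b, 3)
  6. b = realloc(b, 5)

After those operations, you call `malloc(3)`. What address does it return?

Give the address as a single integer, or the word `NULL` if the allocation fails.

Op 1: a = malloc(8) -> a = 0; heap: [0-7 ALLOC][8-26 FREE]
Op 2: b = malloc(1) -> b = 8; heap: [0-7 ALLOC][8-8 ALLOC][9-26 FREE]
Op 3: b = realloc(b, 6) -> b = 8; heap: [0-7 ALLOC][8-13 ALLOC][14-26 FREE]
Op 4: free(a) -> (freed a); heap: [0-7 FREE][8-13 ALLOC][14-26 FREE]
Op 5: b = realloc(b, 3) -> b = 8; heap: [0-7 FREE][8-10 ALLOC][11-26 FREE]
Op 6: b = realloc(b, 5) -> b = 8; heap: [0-7 FREE][8-12 ALLOC][13-26 FREE]
malloc(3): first-fit scan over [0-7 FREE][8-12 ALLOC][13-26 FREE] -> 0

Answer: 0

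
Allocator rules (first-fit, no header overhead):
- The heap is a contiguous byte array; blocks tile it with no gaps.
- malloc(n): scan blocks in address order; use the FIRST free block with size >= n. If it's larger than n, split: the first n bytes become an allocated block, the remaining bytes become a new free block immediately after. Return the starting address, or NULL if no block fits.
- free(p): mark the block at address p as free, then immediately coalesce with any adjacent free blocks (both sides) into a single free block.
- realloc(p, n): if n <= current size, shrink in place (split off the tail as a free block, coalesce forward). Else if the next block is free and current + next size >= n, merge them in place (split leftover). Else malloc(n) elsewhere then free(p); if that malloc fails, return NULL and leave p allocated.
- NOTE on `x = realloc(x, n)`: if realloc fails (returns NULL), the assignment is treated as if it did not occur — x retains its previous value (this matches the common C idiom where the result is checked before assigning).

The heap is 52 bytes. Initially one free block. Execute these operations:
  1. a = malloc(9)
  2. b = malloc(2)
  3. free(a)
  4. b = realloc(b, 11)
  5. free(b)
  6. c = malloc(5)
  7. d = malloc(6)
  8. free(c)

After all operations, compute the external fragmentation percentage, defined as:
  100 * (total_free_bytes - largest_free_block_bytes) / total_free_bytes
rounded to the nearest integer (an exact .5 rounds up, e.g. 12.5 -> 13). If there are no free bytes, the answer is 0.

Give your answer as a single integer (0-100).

Answer: 11

Derivation:
Op 1: a = malloc(9) -> a = 0; heap: [0-8 ALLOC][9-51 FREE]
Op 2: b = malloc(2) -> b = 9; heap: [0-8 ALLOC][9-10 ALLOC][11-51 FREE]
Op 3: free(a) -> (freed a); heap: [0-8 FREE][9-10 ALLOC][11-51 FREE]
Op 4: b = realloc(b, 11) -> b = 9; heap: [0-8 FREE][9-19 ALLOC][20-51 FREE]
Op 5: free(b) -> (freed b); heap: [0-51 FREE]
Op 6: c = malloc(5) -> c = 0; heap: [0-4 ALLOC][5-51 FREE]
Op 7: d = malloc(6) -> d = 5; heap: [0-4 ALLOC][5-10 ALLOC][11-51 FREE]
Op 8: free(c) -> (freed c); heap: [0-4 FREE][5-10 ALLOC][11-51 FREE]
Free blocks: [5 41] total_free=46 largest=41 -> 100*(46-41)/46 = 500/46 ≈ 10.870 -> rounds to 11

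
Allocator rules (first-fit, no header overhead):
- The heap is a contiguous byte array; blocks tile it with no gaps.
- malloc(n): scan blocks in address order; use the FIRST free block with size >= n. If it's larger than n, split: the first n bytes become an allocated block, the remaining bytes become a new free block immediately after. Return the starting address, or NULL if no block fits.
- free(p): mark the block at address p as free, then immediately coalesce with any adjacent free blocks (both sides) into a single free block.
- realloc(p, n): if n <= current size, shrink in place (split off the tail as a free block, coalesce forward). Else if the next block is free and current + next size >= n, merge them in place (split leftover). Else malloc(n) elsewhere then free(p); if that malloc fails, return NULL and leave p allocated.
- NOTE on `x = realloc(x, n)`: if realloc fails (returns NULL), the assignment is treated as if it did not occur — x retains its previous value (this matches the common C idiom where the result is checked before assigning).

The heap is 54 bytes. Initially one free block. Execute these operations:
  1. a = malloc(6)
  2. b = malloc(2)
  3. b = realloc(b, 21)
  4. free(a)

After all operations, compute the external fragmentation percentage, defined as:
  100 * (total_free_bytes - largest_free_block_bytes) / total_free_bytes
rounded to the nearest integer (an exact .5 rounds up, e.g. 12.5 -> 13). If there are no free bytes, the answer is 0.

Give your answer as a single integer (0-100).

Op 1: a = malloc(6) -> a = 0; heap: [0-5 ALLOC][6-53 FREE]
Op 2: b = malloc(2) -> b = 6; heap: [0-5 ALLOC][6-7 ALLOC][8-53 FREE]
Op 3: b = realloc(b, 21) -> b = 6; heap: [0-5 ALLOC][6-26 ALLOC][27-53 FREE]
Op 4: free(a) -> (freed a); heap: [0-5 FREE][6-26 ALLOC][27-53 FREE]
Free blocks: [6 27] total_free=33 largest=27 -> 100*(33-27)/33 = 600/33 ≈ 18.182 -> rounds to 18

Answer: 18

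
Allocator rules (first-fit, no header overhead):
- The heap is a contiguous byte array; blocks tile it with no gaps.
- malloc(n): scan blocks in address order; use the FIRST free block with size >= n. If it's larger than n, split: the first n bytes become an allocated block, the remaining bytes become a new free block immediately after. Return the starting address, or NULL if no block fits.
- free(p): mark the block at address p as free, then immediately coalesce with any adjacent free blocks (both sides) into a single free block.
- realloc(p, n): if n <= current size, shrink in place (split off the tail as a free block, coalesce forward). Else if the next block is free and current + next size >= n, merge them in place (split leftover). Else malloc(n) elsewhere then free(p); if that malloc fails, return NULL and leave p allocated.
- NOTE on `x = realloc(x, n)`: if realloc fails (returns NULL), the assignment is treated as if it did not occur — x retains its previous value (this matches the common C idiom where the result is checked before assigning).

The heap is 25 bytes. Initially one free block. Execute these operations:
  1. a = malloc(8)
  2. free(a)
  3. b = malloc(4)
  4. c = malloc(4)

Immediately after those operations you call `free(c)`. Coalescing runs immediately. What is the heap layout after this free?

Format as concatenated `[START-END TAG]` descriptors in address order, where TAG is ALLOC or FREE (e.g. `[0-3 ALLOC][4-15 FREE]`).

Answer: [0-3 ALLOC][4-24 FREE]

Derivation:
Op 1: a = malloc(8) -> a = 0; heap: [0-7 ALLOC][8-24 FREE]
Op 2: free(a) -> (freed a); heap: [0-24 FREE]
Op 3: b = malloc(4) -> b = 0; heap: [0-3 ALLOC][4-24 FREE]
Op 4: c = malloc(4) -> c = 4; heap: [0-3 ALLOC][4-7 ALLOC][8-24 FREE]
free(c): c = 4 -> block [4-7 ALLOC]; mark free, coalesce with adjacent free neighbors -> [0-3 ALLOC][4-24 FREE]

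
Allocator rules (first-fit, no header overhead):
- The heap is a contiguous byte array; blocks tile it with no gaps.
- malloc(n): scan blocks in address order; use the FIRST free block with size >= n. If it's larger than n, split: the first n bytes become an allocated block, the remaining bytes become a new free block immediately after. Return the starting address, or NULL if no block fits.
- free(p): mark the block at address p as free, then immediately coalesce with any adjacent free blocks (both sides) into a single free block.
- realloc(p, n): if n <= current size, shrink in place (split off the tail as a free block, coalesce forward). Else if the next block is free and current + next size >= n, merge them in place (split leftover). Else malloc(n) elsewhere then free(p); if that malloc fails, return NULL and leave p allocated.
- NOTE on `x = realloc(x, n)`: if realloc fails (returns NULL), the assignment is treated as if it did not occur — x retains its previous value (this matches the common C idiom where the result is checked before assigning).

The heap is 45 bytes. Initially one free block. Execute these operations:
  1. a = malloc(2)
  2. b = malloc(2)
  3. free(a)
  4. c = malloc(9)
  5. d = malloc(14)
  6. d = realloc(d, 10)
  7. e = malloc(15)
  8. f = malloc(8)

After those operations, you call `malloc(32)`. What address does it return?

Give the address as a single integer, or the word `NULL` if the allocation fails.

Answer: NULL

Derivation:
Op 1: a = malloc(2) -> a = 0; heap: [0-1 ALLOC][2-44 FREE]
Op 2: b = malloc(2) -> b = 2; heap: [0-1 ALLOC][2-3 ALLOC][4-44 FREE]
Op 3: free(a) -> (freed a); heap: [0-1 FREE][2-3 ALLOC][4-44 FREE]
Op 4: c = malloc(9) -> c = 4; heap: [0-1 FREE][2-3 ALLOC][4-12 ALLOC][13-44 FREE]
Op 5: d = malloc(14) -> d = 13; heap: [0-1 FREE][2-3 ALLOC][4-12 ALLOC][13-26 ALLOC][27-44 FREE]
Op 6: d = realloc(d, 10) -> d = 13; heap: [0-1 FREE][2-3 ALLOC][4-12 ALLOC][13-22 ALLOC][23-44 FREE]
Op 7: e = malloc(15) -> e = 23; heap: [0-1 FREE][2-3 ALLOC][4-12 ALLOC][13-22 ALLOC][23-37 ALLOC][38-44 FREE]
Op 8: f = malloc(8) -> f = NULL; heap: [0-1 FREE][2-3 ALLOC][4-12 ALLOC][13-22 ALLOC][23-37 ALLOC][38-44 FREE]
malloc(32): first-fit scan over [0-1 FREE][2-3 ALLOC][4-12 ALLOC][13-22 ALLOC][23-37 ALLOC][38-44 FREE] -> NULL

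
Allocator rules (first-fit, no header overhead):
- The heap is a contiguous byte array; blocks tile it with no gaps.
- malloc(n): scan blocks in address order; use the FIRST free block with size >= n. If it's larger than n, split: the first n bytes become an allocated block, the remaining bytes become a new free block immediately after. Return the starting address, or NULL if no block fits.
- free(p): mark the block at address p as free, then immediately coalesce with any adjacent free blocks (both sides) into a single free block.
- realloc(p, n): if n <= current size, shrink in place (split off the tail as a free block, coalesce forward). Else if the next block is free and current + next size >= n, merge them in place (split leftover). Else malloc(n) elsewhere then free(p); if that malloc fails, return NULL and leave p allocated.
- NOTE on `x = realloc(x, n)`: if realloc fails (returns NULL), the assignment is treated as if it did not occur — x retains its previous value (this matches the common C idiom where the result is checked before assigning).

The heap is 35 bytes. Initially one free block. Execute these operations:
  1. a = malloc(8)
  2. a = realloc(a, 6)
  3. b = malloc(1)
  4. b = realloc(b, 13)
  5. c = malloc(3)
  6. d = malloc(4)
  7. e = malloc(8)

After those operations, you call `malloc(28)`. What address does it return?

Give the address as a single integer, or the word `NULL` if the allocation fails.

Op 1: a = malloc(8) -> a = 0; heap: [0-7 ALLOC][8-34 FREE]
Op 2: a = realloc(a, 6) -> a = 0; heap: [0-5 ALLOC][6-34 FREE]
Op 3: b = malloc(1) -> b = 6; heap: [0-5 ALLOC][6-6 ALLOC][7-34 FREE]
Op 4: b = realloc(b, 13) -> b = 6; heap: [0-5 ALLOC][6-18 ALLOC][19-34 FREE]
Op 5: c = malloc(3) -> c = 19; heap: [0-5 ALLOC][6-18 ALLOC][19-21 ALLOC][22-34 FREE]
Op 6: d = malloc(4) -> d = 22; heap: [0-5 ALLOC][6-18 ALLOC][19-21 ALLOC][22-25 ALLOC][26-34 FREE]
Op 7: e = malloc(8) -> e = 26; heap: [0-5 ALLOC][6-18 ALLOC][19-21 ALLOC][22-25 ALLOC][26-33 ALLOC][34-34 FREE]
malloc(28): first-fit scan over [0-5 ALLOC][6-18 ALLOC][19-21 ALLOC][22-25 ALLOC][26-33 ALLOC][34-34 FREE] -> NULL

Answer: NULL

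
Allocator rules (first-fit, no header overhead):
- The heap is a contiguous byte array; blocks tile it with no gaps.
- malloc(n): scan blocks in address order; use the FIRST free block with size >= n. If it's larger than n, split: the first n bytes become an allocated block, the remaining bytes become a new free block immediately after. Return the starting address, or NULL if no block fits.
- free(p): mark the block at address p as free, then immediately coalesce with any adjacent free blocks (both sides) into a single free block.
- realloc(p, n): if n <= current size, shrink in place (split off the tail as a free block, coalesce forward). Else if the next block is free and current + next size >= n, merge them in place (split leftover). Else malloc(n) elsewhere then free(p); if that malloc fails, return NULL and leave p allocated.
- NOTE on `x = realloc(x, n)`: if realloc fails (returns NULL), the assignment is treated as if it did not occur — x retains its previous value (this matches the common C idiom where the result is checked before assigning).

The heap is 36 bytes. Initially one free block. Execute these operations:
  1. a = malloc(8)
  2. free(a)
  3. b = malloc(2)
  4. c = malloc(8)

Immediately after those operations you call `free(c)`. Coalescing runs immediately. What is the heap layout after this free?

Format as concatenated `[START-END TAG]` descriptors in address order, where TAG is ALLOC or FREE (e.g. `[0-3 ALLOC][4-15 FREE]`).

Op 1: a = malloc(8) -> a = 0; heap: [0-7 ALLOC][8-35 FREE]
Op 2: free(a) -> (freed a); heap: [0-35 FREE]
Op 3: b = malloc(2) -> b = 0; heap: [0-1 ALLOC][2-35 FREE]
Op 4: c = malloc(8) -> c = 2; heap: [0-1 ALLOC][2-9 ALLOC][10-35 FREE]
free(c): c = 2 -> block [2-9 ALLOC]; mark free, coalesce with adjacent free neighbors -> [0-1 ALLOC][2-35 FREE]

Answer: [0-1 ALLOC][2-35 FREE]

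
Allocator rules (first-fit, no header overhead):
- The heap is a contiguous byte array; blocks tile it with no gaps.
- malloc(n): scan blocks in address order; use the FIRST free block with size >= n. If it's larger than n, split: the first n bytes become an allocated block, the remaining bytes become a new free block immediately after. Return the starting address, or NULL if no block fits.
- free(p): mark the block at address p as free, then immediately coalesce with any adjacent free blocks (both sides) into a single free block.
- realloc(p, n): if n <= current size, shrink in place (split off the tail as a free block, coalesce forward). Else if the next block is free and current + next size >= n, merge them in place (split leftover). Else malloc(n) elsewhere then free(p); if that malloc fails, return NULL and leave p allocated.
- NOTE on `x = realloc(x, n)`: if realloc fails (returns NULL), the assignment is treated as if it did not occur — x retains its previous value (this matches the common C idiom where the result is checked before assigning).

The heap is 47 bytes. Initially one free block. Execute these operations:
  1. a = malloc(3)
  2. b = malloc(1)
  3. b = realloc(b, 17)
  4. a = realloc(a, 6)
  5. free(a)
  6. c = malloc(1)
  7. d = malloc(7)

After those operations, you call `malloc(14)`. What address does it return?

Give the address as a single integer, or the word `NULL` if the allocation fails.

Answer: 27

Derivation:
Op 1: a = malloc(3) -> a = 0; heap: [0-2 ALLOC][3-46 FREE]
Op 2: b = malloc(1) -> b = 3; heap: [0-2 ALLOC][3-3 ALLOC][4-46 FREE]
Op 3: b = realloc(b, 17) -> b = 3; heap: [0-2 ALLOC][3-19 ALLOC][20-46 FREE]
Op 4: a = realloc(a, 6) -> a = 20; heap: [0-2 FREE][3-19 ALLOC][20-25 ALLOC][26-46 FREE]
Op 5: free(a) -> (freed a); heap: [0-2 FREE][3-19 ALLOC][20-46 FREE]
Op 6: c = malloc(1) -> c = 0; heap: [0-0 ALLOC][1-2 FREE][3-19 ALLOC][20-46 FREE]
Op 7: d = malloc(7) -> d = 20; heap: [0-0 ALLOC][1-2 FREE][3-19 ALLOC][20-26 ALLOC][27-46 FREE]
malloc(14): first-fit scan over [0-0 ALLOC][1-2 FREE][3-19 ALLOC][20-26 ALLOC][27-46 FREE] -> 27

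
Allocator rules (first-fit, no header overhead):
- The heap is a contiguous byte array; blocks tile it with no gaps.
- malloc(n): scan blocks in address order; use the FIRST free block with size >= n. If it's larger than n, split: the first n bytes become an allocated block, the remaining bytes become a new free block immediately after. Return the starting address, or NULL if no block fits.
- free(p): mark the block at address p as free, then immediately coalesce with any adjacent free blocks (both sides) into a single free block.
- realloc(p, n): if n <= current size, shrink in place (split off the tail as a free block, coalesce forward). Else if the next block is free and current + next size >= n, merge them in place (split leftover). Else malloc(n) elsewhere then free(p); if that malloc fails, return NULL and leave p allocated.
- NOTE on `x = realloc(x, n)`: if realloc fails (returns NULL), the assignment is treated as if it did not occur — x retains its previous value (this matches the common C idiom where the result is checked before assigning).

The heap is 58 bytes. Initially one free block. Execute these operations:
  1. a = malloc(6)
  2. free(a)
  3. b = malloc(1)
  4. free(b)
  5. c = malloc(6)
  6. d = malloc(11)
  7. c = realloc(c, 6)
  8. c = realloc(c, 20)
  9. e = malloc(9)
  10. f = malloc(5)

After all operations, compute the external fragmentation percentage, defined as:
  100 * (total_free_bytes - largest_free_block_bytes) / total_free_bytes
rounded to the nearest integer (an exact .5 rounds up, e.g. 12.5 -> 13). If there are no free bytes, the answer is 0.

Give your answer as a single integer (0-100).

Answer: 8

Derivation:
Op 1: a = malloc(6) -> a = 0; heap: [0-5 ALLOC][6-57 FREE]
Op 2: free(a) -> (freed a); heap: [0-57 FREE]
Op 3: b = malloc(1) -> b = 0; heap: [0-0 ALLOC][1-57 FREE]
Op 4: free(b) -> (freed b); heap: [0-57 FREE]
Op 5: c = malloc(6) -> c = 0; heap: [0-5 ALLOC][6-57 FREE]
Op 6: d = malloc(11) -> d = 6; heap: [0-5 ALLOC][6-16 ALLOC][17-57 FREE]
Op 7: c = realloc(c, 6) -> c = 0; heap: [0-5 ALLOC][6-16 ALLOC][17-57 FREE]
Op 8: c = realloc(c, 20) -> c = 17; heap: [0-5 FREE][6-16 ALLOC][17-36 ALLOC][37-57 FREE]
Op 9: e = malloc(9) -> e = 37; heap: [0-5 FREE][6-16 ALLOC][17-36 ALLOC][37-45 ALLOC][46-57 FREE]
Op 10: f = malloc(5) -> f = 0; heap: [0-4 ALLOC][5-5 FREE][6-16 ALLOC][17-36 ALLOC][37-45 ALLOC][46-57 FREE]
Free blocks: [1 12] total_free=13 largest=12 -> 100*(13-12)/13 = 100/13 ≈ 7.692 -> rounds to 8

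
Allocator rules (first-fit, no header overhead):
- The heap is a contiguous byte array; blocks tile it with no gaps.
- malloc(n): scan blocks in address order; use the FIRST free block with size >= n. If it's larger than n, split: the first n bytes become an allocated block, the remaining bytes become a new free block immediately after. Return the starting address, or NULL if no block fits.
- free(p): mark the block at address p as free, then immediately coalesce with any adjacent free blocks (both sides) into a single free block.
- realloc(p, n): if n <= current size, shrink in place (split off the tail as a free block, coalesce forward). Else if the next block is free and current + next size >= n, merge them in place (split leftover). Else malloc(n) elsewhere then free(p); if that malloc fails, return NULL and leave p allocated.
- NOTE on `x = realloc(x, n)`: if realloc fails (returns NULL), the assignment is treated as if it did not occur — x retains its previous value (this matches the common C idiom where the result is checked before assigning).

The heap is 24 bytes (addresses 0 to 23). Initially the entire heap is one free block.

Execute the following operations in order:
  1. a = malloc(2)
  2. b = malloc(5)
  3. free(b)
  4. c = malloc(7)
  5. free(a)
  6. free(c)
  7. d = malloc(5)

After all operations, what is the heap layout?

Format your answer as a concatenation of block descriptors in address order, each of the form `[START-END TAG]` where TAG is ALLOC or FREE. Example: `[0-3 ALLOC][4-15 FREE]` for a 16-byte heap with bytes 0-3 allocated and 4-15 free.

Answer: [0-4 ALLOC][5-23 FREE]

Derivation:
Op 1: a = malloc(2) -> a = 0; heap: [0-1 ALLOC][2-23 FREE]
Op 2: b = malloc(5) -> b = 2; heap: [0-1 ALLOC][2-6 ALLOC][7-23 FREE]
Op 3: free(b) -> (freed b); heap: [0-1 ALLOC][2-23 FREE]
Op 4: c = malloc(7) -> c = 2; heap: [0-1 ALLOC][2-8 ALLOC][9-23 FREE]
Op 5: free(a) -> (freed a); heap: [0-1 FREE][2-8 ALLOC][9-23 FREE]
Op 6: free(c) -> (freed c); heap: [0-23 FREE]
Op 7: d = malloc(5) -> d = 0; heap: [0-4 ALLOC][5-23 FREE]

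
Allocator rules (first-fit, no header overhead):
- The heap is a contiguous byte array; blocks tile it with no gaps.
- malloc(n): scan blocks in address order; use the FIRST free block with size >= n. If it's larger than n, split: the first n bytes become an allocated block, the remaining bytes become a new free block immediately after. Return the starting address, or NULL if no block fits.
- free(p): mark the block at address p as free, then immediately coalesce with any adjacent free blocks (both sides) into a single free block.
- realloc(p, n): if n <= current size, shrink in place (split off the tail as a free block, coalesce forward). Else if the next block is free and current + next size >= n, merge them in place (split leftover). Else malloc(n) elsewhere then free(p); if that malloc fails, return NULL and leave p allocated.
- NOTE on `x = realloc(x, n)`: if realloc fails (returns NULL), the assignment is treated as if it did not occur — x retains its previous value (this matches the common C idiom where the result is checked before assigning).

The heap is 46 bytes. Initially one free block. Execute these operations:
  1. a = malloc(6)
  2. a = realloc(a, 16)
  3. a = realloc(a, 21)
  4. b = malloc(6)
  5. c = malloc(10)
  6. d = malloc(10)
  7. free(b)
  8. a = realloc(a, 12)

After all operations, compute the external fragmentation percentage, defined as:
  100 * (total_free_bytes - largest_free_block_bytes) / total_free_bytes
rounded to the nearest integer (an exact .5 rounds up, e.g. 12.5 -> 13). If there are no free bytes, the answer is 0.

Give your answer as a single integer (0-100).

Op 1: a = malloc(6) -> a = 0; heap: [0-5 ALLOC][6-45 FREE]
Op 2: a = realloc(a, 16) -> a = 0; heap: [0-15 ALLOC][16-45 FREE]
Op 3: a = realloc(a, 21) -> a = 0; heap: [0-20 ALLOC][21-45 FREE]
Op 4: b = malloc(6) -> b = 21; heap: [0-20 ALLOC][21-26 ALLOC][27-45 FREE]
Op 5: c = malloc(10) -> c = 27; heap: [0-20 ALLOC][21-26 ALLOC][27-36 ALLOC][37-45 FREE]
Op 6: d = malloc(10) -> d = NULL; heap: [0-20 ALLOC][21-26 ALLOC][27-36 ALLOC][37-45 FREE]
Op 7: free(b) -> (freed b); heap: [0-20 ALLOC][21-26 FREE][27-36 ALLOC][37-45 FREE]
Op 8: a = realloc(a, 12) -> a = 0; heap: [0-11 ALLOC][12-26 FREE][27-36 ALLOC][37-45 FREE]
Free blocks: [15 9] total_free=24 largest=15 -> 100*(24-15)/24 = 900/24 = 37.5 -> rounds to 38

Answer: 38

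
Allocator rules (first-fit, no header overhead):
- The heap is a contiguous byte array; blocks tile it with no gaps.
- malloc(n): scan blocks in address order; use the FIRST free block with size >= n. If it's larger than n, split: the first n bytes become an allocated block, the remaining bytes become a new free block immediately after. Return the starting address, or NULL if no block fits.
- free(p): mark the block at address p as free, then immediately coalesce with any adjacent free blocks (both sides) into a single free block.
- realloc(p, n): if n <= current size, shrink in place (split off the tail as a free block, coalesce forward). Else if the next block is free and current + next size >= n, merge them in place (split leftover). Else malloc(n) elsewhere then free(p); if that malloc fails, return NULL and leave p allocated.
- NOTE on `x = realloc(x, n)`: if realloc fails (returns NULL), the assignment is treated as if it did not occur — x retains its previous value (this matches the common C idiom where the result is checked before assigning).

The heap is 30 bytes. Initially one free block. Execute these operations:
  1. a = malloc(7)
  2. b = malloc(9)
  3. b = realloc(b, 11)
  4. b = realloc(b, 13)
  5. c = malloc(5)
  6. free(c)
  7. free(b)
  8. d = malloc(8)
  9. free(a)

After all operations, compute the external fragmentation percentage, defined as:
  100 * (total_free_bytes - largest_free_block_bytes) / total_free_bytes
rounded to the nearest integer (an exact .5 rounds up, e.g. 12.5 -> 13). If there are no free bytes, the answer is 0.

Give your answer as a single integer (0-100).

Answer: 32

Derivation:
Op 1: a = malloc(7) -> a = 0; heap: [0-6 ALLOC][7-29 FREE]
Op 2: b = malloc(9) -> b = 7; heap: [0-6 ALLOC][7-15 ALLOC][16-29 FREE]
Op 3: b = realloc(b, 11) -> b = 7; heap: [0-6 ALLOC][7-17 ALLOC][18-29 FREE]
Op 4: b = realloc(b, 13) -> b = 7; heap: [0-6 ALLOC][7-19 ALLOC][20-29 FREE]
Op 5: c = malloc(5) -> c = 20; heap: [0-6 ALLOC][7-19 ALLOC][20-24 ALLOC][25-29 FREE]
Op 6: free(c) -> (freed c); heap: [0-6 ALLOC][7-19 ALLOC][20-29 FREE]
Op 7: free(b) -> (freed b); heap: [0-6 ALLOC][7-29 FREE]
Op 8: d = malloc(8) -> d = 7; heap: [0-6 ALLOC][7-14 ALLOC][15-29 FREE]
Op 9: free(a) -> (freed a); heap: [0-6 FREE][7-14 ALLOC][15-29 FREE]
Free blocks: [7 15] total_free=22 largest=15 -> 100*(22-15)/22 = 700/22 ≈ 31.818 -> rounds to 32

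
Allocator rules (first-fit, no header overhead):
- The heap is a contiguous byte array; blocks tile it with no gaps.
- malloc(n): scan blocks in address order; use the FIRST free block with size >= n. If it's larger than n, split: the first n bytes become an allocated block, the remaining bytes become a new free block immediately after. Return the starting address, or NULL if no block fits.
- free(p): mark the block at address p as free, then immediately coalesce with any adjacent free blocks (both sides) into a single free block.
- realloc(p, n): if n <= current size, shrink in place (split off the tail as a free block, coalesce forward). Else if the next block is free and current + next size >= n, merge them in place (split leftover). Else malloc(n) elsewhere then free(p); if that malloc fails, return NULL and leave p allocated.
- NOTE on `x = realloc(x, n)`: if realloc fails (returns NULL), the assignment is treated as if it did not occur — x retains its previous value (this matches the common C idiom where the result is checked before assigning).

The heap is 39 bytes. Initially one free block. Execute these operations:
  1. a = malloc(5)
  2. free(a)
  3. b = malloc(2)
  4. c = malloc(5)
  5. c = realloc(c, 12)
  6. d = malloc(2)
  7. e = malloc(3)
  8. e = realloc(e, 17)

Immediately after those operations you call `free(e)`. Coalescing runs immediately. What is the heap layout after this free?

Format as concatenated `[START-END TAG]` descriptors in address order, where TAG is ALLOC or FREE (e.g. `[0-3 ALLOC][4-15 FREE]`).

Op 1: a = malloc(5) -> a = 0; heap: [0-4 ALLOC][5-38 FREE]
Op 2: free(a) -> (freed a); heap: [0-38 FREE]
Op 3: b = malloc(2) -> b = 0; heap: [0-1 ALLOC][2-38 FREE]
Op 4: c = malloc(5) -> c = 2; heap: [0-1 ALLOC][2-6 ALLOC][7-38 FREE]
Op 5: c = realloc(c, 12) -> c = 2; heap: [0-1 ALLOC][2-13 ALLOC][14-38 FREE]
Op 6: d = malloc(2) -> d = 14; heap: [0-1 ALLOC][2-13 ALLOC][14-15 ALLOC][16-38 FREE]
Op 7: e = malloc(3) -> e = 16; heap: [0-1 ALLOC][2-13 ALLOC][14-15 ALLOC][16-18 ALLOC][19-38 FREE]
Op 8: e = realloc(e, 17) -> e = 16; heap: [0-1 ALLOC][2-13 ALLOC][14-15 ALLOC][16-32 ALLOC][33-38 FREE]
free(e): e = 16 -> block [16-32 ALLOC]; mark free, coalesce with adjacent free neighbors -> [0-1 ALLOC][2-13 ALLOC][14-15 ALLOC][16-38 FREE]

Answer: [0-1 ALLOC][2-13 ALLOC][14-15 ALLOC][16-38 FREE]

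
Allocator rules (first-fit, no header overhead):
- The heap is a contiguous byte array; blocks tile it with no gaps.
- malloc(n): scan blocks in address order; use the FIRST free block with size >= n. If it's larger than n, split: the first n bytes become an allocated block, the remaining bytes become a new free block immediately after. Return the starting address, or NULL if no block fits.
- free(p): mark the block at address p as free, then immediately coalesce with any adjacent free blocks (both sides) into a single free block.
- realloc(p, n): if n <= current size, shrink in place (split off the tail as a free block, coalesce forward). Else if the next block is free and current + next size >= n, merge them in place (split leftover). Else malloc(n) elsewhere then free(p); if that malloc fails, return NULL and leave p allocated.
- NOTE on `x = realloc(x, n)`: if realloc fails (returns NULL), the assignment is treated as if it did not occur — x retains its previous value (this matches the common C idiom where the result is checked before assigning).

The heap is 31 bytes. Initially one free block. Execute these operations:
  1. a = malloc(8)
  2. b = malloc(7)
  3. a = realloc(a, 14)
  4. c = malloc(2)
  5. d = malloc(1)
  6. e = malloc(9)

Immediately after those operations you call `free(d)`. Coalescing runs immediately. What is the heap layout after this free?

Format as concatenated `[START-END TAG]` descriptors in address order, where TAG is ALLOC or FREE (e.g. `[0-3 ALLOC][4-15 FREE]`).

Op 1: a = malloc(8) -> a = 0; heap: [0-7 ALLOC][8-30 FREE]
Op 2: b = malloc(7) -> b = 8; heap: [0-7 ALLOC][8-14 ALLOC][15-30 FREE]
Op 3: a = realloc(a, 14) -> a = 15; heap: [0-7 FREE][8-14 ALLOC][15-28 ALLOC][29-30 FREE]
Op 4: c = malloc(2) -> c = 0; heap: [0-1 ALLOC][2-7 FREE][8-14 ALLOC][15-28 ALLOC][29-30 FREE]
Op 5: d = malloc(1) -> d = 2; heap: [0-1 ALLOC][2-2 ALLOC][3-7 FREE][8-14 ALLOC][15-28 ALLOC][29-30 FREE]
Op 6: e = malloc(9) -> e = NULL; heap: [0-1 ALLOC][2-2 ALLOC][3-7 FREE][8-14 ALLOC][15-28 ALLOC][29-30 FREE]
free(d): d = 2 -> block [2-2 ALLOC]; mark free, coalesce with adjacent free neighbors -> [0-1 ALLOC][2-7 FREE][8-14 ALLOC][15-28 ALLOC][29-30 FREE]

Answer: [0-1 ALLOC][2-7 FREE][8-14 ALLOC][15-28 ALLOC][29-30 FREE]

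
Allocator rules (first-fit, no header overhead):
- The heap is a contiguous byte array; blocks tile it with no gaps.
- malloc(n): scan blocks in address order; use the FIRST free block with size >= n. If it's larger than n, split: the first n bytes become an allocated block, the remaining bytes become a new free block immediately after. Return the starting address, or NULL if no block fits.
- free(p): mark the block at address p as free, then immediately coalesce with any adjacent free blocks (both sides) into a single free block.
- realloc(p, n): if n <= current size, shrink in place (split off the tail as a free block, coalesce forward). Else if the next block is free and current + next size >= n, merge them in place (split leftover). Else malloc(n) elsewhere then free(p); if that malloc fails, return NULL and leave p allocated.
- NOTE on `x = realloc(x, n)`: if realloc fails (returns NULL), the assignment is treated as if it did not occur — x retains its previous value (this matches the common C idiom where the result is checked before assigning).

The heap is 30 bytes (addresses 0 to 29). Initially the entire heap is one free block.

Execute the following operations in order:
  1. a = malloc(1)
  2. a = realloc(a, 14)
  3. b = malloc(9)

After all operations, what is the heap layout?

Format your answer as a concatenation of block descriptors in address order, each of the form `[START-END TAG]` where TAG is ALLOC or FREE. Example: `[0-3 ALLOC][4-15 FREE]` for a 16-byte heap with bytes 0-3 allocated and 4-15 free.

Op 1: a = malloc(1) -> a = 0; heap: [0-0 ALLOC][1-29 FREE]
Op 2: a = realloc(a, 14) -> a = 0; heap: [0-13 ALLOC][14-29 FREE]
Op 3: b = malloc(9) -> b = 14; heap: [0-13 ALLOC][14-22 ALLOC][23-29 FREE]

Answer: [0-13 ALLOC][14-22 ALLOC][23-29 FREE]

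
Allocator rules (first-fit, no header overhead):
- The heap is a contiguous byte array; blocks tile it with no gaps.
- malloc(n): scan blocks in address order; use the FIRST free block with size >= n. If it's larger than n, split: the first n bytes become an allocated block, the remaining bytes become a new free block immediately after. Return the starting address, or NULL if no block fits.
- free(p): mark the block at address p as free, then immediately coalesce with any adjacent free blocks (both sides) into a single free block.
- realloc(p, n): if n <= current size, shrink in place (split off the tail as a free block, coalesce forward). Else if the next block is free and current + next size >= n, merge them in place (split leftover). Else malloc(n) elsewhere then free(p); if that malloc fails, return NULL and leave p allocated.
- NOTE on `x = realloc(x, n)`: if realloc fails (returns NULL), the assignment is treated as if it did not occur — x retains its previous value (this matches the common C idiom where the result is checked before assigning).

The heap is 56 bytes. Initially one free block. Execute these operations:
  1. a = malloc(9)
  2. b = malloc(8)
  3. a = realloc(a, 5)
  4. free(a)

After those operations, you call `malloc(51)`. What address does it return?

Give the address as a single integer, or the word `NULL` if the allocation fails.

Op 1: a = malloc(9) -> a = 0; heap: [0-8 ALLOC][9-55 FREE]
Op 2: b = malloc(8) -> b = 9; heap: [0-8 ALLOC][9-16 ALLOC][17-55 FREE]
Op 3: a = realloc(a, 5) -> a = 0; heap: [0-4 ALLOC][5-8 FREE][9-16 ALLOC][17-55 FREE]
Op 4: free(a) -> (freed a); heap: [0-8 FREE][9-16 ALLOC][17-55 FREE]
malloc(51): first-fit scan over [0-8 FREE][9-16 ALLOC][17-55 FREE] -> NULL

Answer: NULL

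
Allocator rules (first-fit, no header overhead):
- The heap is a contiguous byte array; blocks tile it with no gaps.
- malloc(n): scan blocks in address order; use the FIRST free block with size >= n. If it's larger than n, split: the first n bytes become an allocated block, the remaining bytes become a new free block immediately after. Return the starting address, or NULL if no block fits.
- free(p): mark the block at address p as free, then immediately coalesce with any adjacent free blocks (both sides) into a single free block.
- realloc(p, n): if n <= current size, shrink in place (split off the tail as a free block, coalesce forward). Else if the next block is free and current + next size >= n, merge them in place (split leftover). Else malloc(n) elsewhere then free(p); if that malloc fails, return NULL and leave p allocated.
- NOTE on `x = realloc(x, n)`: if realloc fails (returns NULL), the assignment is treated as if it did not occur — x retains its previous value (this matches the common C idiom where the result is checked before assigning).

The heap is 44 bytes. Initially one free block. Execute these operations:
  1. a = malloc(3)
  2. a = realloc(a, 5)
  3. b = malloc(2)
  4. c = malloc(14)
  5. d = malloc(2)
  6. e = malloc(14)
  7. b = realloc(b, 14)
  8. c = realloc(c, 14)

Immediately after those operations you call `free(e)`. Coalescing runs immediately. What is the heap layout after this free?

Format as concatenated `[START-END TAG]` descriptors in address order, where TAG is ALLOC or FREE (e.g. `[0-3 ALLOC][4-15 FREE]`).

Op 1: a = malloc(3) -> a = 0; heap: [0-2 ALLOC][3-43 FREE]
Op 2: a = realloc(a, 5) -> a = 0; heap: [0-4 ALLOC][5-43 FREE]
Op 3: b = malloc(2) -> b = 5; heap: [0-4 ALLOC][5-6 ALLOC][7-43 FREE]
Op 4: c = malloc(14) -> c = 7; heap: [0-4 ALLOC][5-6 ALLOC][7-20 ALLOC][21-43 FREE]
Op 5: d = malloc(2) -> d = 21; heap: [0-4 ALLOC][5-6 ALLOC][7-20 ALLOC][21-22 ALLOC][23-43 FREE]
Op 6: e = malloc(14) -> e = 23; heap: [0-4 ALLOC][5-6 ALLOC][7-20 ALLOC][21-22 ALLOC][23-36 ALLOC][37-43 FREE]
Op 7: b = realloc(b, 14) -> NULL (b unchanged); heap: [0-4 ALLOC][5-6 ALLOC][7-20 ALLOC][21-22 ALLOC][23-36 ALLOC][37-43 FREE]
Op 8: c = realloc(c, 14) -> c = 7; heap: [0-4 ALLOC][5-6 ALLOC][7-20 ALLOC][21-22 ALLOC][23-36 ALLOC][37-43 FREE]
free(e): e = 23 -> block [23-36 ALLOC]; mark free, coalesce with adjacent free neighbors -> [0-4 ALLOC][5-6 ALLOC][7-20 ALLOC][21-22 ALLOC][23-43 FREE]

Answer: [0-4 ALLOC][5-6 ALLOC][7-20 ALLOC][21-22 ALLOC][23-43 FREE]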